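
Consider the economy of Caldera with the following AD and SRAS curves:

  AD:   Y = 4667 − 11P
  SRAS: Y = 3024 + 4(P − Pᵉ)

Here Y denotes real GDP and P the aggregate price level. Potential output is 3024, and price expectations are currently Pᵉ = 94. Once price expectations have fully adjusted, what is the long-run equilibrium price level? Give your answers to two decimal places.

Short run: with Pᵉ = 94, SRAS is Y = 2648 + 4P. Setting AD = SRAS gives 2019 = 15P, so P = 134.60 and Y = 4667 − 11P = 3186.40.
Output 3186.40 is above potential 3024, so over time expected prices rise and SRAS shifts left until Y returns to 3024.
Long run: Y = 3024 on the AD curve gives 3024 = 4667 − 11P, so P = 149.36.

Long-run P = 149.36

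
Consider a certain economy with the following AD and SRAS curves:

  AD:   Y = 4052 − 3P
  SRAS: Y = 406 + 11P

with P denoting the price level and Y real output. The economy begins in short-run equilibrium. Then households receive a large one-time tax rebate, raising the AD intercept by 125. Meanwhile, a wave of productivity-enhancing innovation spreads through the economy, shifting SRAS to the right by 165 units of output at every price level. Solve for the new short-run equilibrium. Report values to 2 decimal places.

P = 257.57, Y = 3404.29

After both shocks: AD is Y = 4177 − 3P and SRAS is Y = 571 + 11P.
Setting them equal: 3606 = 14P, so P = 257.57.
Substituting into AD, Y = 3404.29.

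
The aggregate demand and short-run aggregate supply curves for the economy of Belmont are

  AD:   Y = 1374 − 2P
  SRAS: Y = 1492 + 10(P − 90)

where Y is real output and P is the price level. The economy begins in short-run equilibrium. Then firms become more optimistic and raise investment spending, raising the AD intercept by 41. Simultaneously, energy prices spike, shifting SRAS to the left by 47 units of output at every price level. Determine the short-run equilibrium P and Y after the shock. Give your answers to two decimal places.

P = 72.50, Y = 1270.00

After both shocks: AD is Y = 1415 − 2P and SRAS is Y = 545 + 10P.
Setting them equal: 870 = 12P, so P = 72.50.
Substituting into AD, Y = 1270.00.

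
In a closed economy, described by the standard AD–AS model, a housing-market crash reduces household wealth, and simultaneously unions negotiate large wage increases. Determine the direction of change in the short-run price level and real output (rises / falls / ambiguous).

Price level: ambiguous; output: falls

The first event is a negative demand shock: AD shifts left, which by itself pushes P down and Y down.
The second is an adverse supply shock: SRAS shifts left, which by itself pushes P up and Y down.
The two shocks push P in opposite directions, so the effect on P is ambiguous. Both shocks push Y down, so Y falls.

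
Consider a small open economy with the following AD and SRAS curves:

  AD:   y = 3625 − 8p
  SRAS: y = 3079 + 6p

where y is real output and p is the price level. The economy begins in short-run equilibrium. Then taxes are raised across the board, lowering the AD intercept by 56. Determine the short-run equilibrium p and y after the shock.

p = 35, y = 3289

This is a negative demand shock: AD shifts left.
New AD: y = 3569 − 8p.
Set AD = SRAS: 3569 − 8p = 3079 + 6p, so 490 = 14p and p = 35.
y = 3569 − 8·35 = 3289.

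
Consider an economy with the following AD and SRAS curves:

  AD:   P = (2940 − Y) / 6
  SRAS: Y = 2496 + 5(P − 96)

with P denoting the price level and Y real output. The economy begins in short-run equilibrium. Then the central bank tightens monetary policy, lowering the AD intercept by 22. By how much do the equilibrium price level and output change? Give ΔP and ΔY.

This is a negative demand shock: AD shifts left.
New AD: Y = 2918 − 6P.
SRAS can be written Y = 2016 + 5P.
Set AD = SRAS: 2918 − 6P = 2016 + 5P, so 902 = 11P and P = 82.
Y = 2918 − 6·82 = 2426.
Initially P = 84, Y = 2436, so ΔP = -2 and ΔY = -10.

ΔP = -2, ΔY = -10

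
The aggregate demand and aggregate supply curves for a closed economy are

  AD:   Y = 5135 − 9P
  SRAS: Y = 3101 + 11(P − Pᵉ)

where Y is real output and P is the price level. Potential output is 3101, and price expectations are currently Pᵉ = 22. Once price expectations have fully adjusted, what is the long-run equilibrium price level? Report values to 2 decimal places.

Short run: with Pᵉ = 22, SRAS is Y = 2859 + 11P. Setting AD = SRAS gives 2276 = 20P, so P = 113.80 and Y = 5135 − 9P = 4110.80.
Output 4110.80 is above potential 3101, so over time expected prices rise and SRAS shifts left until Y returns to 3101.
Long run: Y = 3101 on the AD curve gives 3101 = 5135 − 9P, so P = 226.00.

Long-run P = 226.00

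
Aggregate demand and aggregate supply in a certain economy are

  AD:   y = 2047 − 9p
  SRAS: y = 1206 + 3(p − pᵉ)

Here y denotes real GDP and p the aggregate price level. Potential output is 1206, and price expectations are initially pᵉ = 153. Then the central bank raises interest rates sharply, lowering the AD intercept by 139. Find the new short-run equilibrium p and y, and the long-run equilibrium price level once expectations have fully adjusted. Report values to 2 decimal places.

Short run: p = 96.75, y = 1037.25. Long run: p = 78.00.

AD shifts left: new AD is y = 1908 − 9p. With pᵉ = 153, SRAS is y = 747 + 3p.
Short run: 1908 − 9p = 747 + 3p gives 1161 = 12p, so p = 96.75 and y = 1908 − 9p = 1037.25.
y = 1037.25 is below potential 1206; expectations adjust and SRAS shifts right until y = 1206.
Long run: on the new AD curve, 1206 = 1908 − 9p gives p = 78.00.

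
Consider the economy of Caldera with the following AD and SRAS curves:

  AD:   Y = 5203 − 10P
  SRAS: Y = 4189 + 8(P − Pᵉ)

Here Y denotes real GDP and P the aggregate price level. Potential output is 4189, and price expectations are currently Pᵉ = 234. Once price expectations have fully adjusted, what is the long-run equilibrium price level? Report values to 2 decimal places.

Long-run P = 101.40

Short run: with Pᵉ = 234, SRAS is Y = 2317 + 8P. Setting AD = SRAS gives 2886 = 18P, so P = 160.33 and Y = 5203 − 10P = 3599.67.
Output 3599.67 is below potential 4189, so over time expected prices fall and SRAS shifts right until Y returns to 4189.
Long run: Y = 4189 on the AD curve gives 4189 = 5203 − 10P, so P = 101.40.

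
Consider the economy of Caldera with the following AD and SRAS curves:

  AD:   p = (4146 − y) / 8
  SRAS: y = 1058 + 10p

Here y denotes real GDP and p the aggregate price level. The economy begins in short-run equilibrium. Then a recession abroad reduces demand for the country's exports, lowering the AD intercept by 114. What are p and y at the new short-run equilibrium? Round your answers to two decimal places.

p = 165.22, y = 2710.22

This is a negative demand shock: AD shifts left.
New AD: y = 4032 − 8p.
Set AD = SRAS: 4032 − 8p = 1058 + 10p, so 2974 = 18p and p = 165.22.
Substituting into AD, y = 2710.22.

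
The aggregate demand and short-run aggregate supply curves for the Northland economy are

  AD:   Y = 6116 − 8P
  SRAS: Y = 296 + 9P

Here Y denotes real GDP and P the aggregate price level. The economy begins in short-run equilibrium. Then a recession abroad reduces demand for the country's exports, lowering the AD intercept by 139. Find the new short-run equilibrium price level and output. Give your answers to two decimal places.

P = 334.18, Y = 3303.59

This is a negative demand shock: AD shifts left.
New AD: Y = 5977 − 8P.
Set AD = SRAS: 5977 − 8P = 296 + 9P, so 5681 = 17P and P = 334.18.
Substituting into AD, Y = 3303.59.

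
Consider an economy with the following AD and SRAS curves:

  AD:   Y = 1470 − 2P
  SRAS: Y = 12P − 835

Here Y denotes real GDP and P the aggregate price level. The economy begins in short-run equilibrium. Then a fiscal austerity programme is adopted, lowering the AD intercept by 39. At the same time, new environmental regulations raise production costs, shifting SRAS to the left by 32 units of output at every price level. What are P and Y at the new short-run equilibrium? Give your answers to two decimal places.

P = 164.14, Y = 1102.71

After both shocks: AD is Y = 1431 − 2P and SRAS is Y = 12P − 867.
Setting them equal: 2298 = 14P, so P = 164.14.
Substituting into AD, Y = 1102.71.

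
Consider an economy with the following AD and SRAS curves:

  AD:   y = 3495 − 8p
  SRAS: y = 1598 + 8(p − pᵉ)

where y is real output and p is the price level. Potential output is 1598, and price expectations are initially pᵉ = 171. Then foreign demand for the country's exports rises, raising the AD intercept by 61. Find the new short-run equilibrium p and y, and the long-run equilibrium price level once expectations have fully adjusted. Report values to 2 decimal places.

Short run: p = 207.88, y = 1893.00. Long run: p = 244.75.

AD shifts right: new AD is y = 3556 − 8p. With pᵉ = 171, SRAS is y = 230 + 8p.
Short run: 3556 − 8p = 230 + 8p gives 3326 = 16p, so p = 207.88 and y = 3556 − 8p = 1893.00.
y = 1893.00 is above potential 1598; expectations adjust and SRAS shifts left until y = 1598.
Long run: on the new AD curve, 1598 = 3556 − 8p gives p = 244.75.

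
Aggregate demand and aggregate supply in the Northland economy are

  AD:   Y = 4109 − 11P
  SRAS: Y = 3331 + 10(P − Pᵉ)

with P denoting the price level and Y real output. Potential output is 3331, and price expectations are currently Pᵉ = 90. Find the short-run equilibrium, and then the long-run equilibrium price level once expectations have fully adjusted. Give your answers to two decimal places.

Short run: P = 79.90, Y = 3230.05. Long run: P = 70.73.

Short run: with Pᵉ = 90, SRAS is Y = 2431 + 10P. Setting AD = SRAS gives 1678 = 21P, so P = 79.90 and Y = 4109 − 11P = 3230.05.
Output 3230.05 is below potential 3331, so over time expected prices fall and SRAS shifts right until Y returns to 3331.
Long run: Y = 3331 on the AD curve gives 3331 = 4109 − 11P, so P = 70.73.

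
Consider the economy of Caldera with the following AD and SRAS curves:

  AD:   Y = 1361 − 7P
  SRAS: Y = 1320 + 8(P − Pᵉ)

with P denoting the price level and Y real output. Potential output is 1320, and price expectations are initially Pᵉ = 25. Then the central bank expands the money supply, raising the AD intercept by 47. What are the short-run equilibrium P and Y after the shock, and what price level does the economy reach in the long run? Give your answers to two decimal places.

AD shifts right: new AD is Y = 1408 − 7P. With Pᵉ = 25, SRAS is Y = 1120 + 8P.
Short run: 1408 − 7P = 1120 + 8P gives 288 = 15P, so P = 19.20 and Y = 1408 − 7P = 1273.60.
Y = 1273.60 is below potential 1320; expectations adjust and SRAS shifts right until Y = 1320.
Long run: on the new AD curve, 1320 = 1408 − 7P gives P = 12.57.

Short run: P = 19.20, Y = 1273.60. Long run: P = 12.57.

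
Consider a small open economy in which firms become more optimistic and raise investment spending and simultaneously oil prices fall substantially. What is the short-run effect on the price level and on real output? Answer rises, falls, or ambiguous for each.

Price level: ambiguous; output: rises

The first event is a positive demand shock: AD shifts right, which by itself pushes P up and Y up.
The second is a favourable supply shock: SRAS shifts right, which by itself pushes P down and Y up.
The two shocks push P in opposite directions, so the effect on P is ambiguous. Both shocks push Y up, so Y rises.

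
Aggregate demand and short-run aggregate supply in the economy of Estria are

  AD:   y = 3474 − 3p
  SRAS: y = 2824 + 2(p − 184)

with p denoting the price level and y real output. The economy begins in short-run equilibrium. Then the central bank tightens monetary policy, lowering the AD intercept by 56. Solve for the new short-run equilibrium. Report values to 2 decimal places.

This is a negative demand shock: AD shifts left.
New AD: y = 3418 − 3p.
SRAS can be written y = 2456 + 2p.
Set AD = SRAS: 3418 − 3p = 2456 + 2p, so 962 = 5p and p = 192.40.
Substituting into AD, y = 2840.80.

p = 192.40, y = 2840.80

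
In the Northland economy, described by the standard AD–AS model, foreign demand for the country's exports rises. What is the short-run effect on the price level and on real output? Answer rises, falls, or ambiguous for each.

This is a positive demand shock: AD shifts right.
Moving along the upward-sloping SRAS curve, P rises and Y rises.

Price level: rises; output: rises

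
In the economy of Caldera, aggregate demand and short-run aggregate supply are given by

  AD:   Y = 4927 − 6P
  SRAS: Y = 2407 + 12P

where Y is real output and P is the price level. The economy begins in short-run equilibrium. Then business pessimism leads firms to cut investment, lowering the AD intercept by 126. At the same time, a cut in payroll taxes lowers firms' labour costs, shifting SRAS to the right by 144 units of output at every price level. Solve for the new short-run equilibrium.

P = 125, Y = 4051

After both shocks: AD is Y = 4801 − 6P and SRAS is Y = 2551 + 12P.
Setting them equal: 2250 = 18P, so P = 125.
Y = 4801 − 6·125 = 4051.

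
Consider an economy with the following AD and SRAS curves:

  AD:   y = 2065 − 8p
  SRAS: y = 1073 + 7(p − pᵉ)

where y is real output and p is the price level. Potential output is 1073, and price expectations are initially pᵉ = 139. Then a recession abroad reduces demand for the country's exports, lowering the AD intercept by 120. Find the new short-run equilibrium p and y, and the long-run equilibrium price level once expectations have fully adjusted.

Short run: p = 123, y = 961. Long run: p = 109.

AD shifts left: new AD is y = 1945 − 8p. With pᵉ = 139, SRAS is y = 100 + 7p.
Short run: 1945 − 8p = 100 + 7p gives 1845 = 15p, so p = 123 and y = 1945 − 8·123 = 961.
y = 961 is below potential 1073; expectations adjust and SRAS shifts right until y = 1073.
Long run: on the new AD curve, 1073 = 1945 − 8p gives p = 109.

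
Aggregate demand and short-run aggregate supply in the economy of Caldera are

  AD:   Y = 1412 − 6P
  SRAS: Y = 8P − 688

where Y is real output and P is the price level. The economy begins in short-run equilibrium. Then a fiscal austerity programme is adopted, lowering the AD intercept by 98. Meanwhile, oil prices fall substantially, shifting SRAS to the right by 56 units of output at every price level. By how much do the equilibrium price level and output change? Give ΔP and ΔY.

ΔP = -11, ΔY = -32

After both shocks: AD is Y = 1314 − 6P and SRAS is Y = 8P − 632.
Setting them equal: 1946 = 14P, so P = 139.
Y = 1314 − 6·139 = 480.
Initially P = 150, Y = 512, so ΔP = -11 and ΔY = -32.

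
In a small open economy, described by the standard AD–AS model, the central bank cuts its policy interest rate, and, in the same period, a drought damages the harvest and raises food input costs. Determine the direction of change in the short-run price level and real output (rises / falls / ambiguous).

The first event is a positive demand shock: AD shifts right, which by itself pushes P up and Y up.
The second is an adverse supply shock: SRAS shifts left, which by itself pushes P up and Y down.
Both shocks push P up, so P rises. The two shocks push Y in opposite directions, so the effect on Y is ambiguous.

Price level: rises; output: ambiguous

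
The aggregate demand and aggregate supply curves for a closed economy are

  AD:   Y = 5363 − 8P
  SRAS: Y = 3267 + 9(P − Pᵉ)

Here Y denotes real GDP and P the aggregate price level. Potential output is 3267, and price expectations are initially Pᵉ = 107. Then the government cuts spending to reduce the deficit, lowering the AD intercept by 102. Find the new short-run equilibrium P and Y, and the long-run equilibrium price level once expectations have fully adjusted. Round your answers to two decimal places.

Short run: P = 173.94, Y = 3869.47. Long run: P = 249.25.

AD shifts left: new AD is Y = 5261 − 8P. With Pᵉ = 107, SRAS is Y = 2304 + 9P.
Short run: 5261 − 8P = 2304 + 9P gives 2957 = 17P, so P = 173.94 and Y = 5261 − 8P = 3869.47.
Y = 3869.47 is above potential 3267; expectations adjust and SRAS shifts left until Y = 3267.
Long run: on the new AD curve, 3267 = 5261 − 8P gives P = 249.25.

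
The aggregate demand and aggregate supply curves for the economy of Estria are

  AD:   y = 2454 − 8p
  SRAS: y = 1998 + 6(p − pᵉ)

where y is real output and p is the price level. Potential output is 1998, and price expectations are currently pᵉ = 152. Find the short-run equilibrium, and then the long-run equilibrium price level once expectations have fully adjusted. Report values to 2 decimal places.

Short run: with pᵉ = 152, SRAS is y = 1086 + 6p. Setting AD = SRAS gives 1368 = 14p, so p = 97.71 and y = 2454 − 8p = 1672.29.
Output 1672.29 is below potential 1998, so over time expected prices fall and SRAS shifts right until y returns to 1998.
Long run: y = 1998 on the AD curve gives 1998 = 2454 − 8p, so p = 57.00.

Short run: p = 97.71, y = 1672.29. Long run: p = 57.00.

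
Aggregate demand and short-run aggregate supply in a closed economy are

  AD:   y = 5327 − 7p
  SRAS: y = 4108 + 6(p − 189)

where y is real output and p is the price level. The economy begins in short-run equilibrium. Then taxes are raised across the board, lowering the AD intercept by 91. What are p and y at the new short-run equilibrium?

This is a negative demand shock: AD shifts left.
New AD: y = 5236 − 7p.
SRAS can be written y = 2974 + 6p.
Set AD = SRAS: 5236 − 7p = 2974 + 6p, so 2262 = 13p and p = 174.
y = 5236 − 7·174 = 4018.

p = 174, y = 4018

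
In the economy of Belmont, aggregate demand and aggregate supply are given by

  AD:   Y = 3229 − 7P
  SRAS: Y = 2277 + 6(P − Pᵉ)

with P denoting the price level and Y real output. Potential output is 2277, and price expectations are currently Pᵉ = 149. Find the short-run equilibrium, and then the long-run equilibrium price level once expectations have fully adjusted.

Short run: with Pᵉ = 149, SRAS is Y = 1383 + 6P. Setting AD = SRAS gives 1846 = 13P, so P = 142 and Y = 3229 − 7·142 = 2235.
Output 2235 is below potential 2277, so over time expected prices fall and SRAS shifts right until Y returns to 2277.
Long run: Y = 2277 on the AD curve gives 2277 = 3229 − 7P, so P = 136.

Short run: P = 142, Y = 2235. Long run: P = 136.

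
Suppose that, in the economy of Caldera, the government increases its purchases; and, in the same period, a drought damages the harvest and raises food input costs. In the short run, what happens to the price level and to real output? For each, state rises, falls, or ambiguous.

The first event is a positive demand shock: AD shifts right, which by itself pushes P up and Y up.
The second is an adverse supply shock: SRAS shifts left, which by itself pushes P up and Y down.
Both shocks push P up, so P rises. The two shocks push Y in opposite directions, so the effect on Y is ambiguous.

Price level: rises; output: ambiguous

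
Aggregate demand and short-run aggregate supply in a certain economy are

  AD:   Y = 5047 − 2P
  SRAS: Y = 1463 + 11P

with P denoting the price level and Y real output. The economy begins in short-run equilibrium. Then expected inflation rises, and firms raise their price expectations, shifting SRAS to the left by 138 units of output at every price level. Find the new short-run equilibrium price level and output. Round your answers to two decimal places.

This is a negative supply shock: SRAS shifts left.
New SRAS: Y = 1325 + 11P.
Set AD = SRAS: 5047 − 2P = 1325 + 11P, so 3722 = 13P and P = 286.31.
Substituting into AD, Y = 4474.38.

P = 286.31, Y = 4474.38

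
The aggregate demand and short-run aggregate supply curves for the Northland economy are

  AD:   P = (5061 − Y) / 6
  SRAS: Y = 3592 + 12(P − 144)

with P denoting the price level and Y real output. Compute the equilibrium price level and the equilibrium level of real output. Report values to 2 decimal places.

Write SRAS as Y = 3592 + 12P − 1728 = 1864 + 12P.
Rearrange AD to Y = 5061 − 6P.
Set AD = SRAS: 5061 − 6P = 1864 + 12P, so 3197 = 18P and P = 177.61.
Substituting into AD, Y = 5061 − 6P = 3995.33.

P = 177.61, Y = 3995.33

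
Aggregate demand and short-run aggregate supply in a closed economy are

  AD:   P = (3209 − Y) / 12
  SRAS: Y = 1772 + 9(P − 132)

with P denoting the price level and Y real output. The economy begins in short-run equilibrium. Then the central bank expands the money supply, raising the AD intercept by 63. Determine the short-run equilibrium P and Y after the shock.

This is a positive demand shock: AD shifts right.
New AD: Y = 3272 − 12P.
SRAS can be written Y = 584 + 9P.
Set AD = SRAS: 3272 − 12P = 584 + 9P, so 2688 = 21P and P = 128.
Y = 3272 − 12·128 = 1736.

P = 128, Y = 1736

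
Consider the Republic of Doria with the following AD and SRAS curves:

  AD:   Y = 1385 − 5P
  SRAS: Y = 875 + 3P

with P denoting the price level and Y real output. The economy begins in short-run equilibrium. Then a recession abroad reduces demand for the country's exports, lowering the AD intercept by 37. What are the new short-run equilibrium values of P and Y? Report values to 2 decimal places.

P = 59.13, Y = 1052.38

This is a negative demand shock: AD shifts left.
New AD: Y = 1348 − 5P.
Set AD = SRAS: 1348 − 5P = 875 + 3P, so 473 = 8P and P = 59.13.
Substituting into AD, Y = 1052.38.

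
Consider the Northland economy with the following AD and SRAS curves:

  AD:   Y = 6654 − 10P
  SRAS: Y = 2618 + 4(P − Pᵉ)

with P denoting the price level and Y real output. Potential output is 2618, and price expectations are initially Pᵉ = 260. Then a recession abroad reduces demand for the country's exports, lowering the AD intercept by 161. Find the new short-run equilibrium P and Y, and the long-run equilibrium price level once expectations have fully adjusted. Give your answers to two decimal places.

AD shifts left: new AD is Y = 6493 − 10P. With Pᵉ = 260, SRAS is Y = 1578 + 4P.
Short run: 6493 − 10P = 1578 + 4P gives 4915 = 14P, so P = 351.07 and Y = 6493 − 10P = 2982.29.
Y = 2982.29 is above potential 2618; expectations adjust and SRAS shifts left until Y = 2618.
Long run: on the new AD curve, 2618 = 6493 − 10P gives P = 387.50.

Short run: P = 351.07, Y = 2982.29. Long run: P = 387.50.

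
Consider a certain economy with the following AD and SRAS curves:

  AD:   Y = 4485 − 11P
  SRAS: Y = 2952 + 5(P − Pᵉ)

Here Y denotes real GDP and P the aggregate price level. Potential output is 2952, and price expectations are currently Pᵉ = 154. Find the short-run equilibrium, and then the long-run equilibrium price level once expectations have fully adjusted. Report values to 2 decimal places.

Short run: P = 143.94, Y = 2901.69. Long run: P = 139.36.

Short run: with Pᵉ = 154, SRAS is Y = 2182 + 5P. Setting AD = SRAS gives 2303 = 16P, so P = 143.94 and Y = 4485 − 11P = 2901.69.
Output 2901.69 is below potential 2952, so over time expected prices fall and SRAS shifts right until Y returns to 2952.
Long run: Y = 2952 on the AD curve gives 2952 = 4485 − 11P, so P = 139.36.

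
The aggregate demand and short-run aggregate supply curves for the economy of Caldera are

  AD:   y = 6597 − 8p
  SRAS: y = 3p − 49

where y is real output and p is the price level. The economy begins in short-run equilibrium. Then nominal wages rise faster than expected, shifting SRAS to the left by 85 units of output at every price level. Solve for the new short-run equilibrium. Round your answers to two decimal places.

p = 611.91, y = 1701.73

This is a negative supply shock: SRAS shifts left.
New SRAS: y = 3p − 134.
Set AD = SRAS: 6597 − 8p = 3p − 134, so 6731 = 11p and p = 611.91.
Substituting into AD, y = 1701.73.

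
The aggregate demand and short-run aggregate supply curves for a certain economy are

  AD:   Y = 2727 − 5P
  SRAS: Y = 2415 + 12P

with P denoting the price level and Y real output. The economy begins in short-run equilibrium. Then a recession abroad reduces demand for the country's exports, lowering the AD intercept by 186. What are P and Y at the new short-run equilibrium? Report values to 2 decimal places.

P = 7.41, Y = 2503.94

This is a negative demand shock: AD shifts left.
New AD: Y = 2541 − 5P.
Set AD = SRAS: 2541 − 5P = 2415 + 12P, so 126 = 17P and P = 7.41.
Substituting into AD, Y = 2503.94.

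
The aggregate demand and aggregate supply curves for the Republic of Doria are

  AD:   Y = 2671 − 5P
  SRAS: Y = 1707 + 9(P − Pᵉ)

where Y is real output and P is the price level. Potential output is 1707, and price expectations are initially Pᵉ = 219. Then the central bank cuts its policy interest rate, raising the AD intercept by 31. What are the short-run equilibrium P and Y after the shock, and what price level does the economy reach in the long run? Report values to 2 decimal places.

AD shifts right: new AD is Y = 2702 − 5P. With Pᵉ = 219, SRAS is Y = 9P − 264.
Short run: 2702 − 5P = 9P − 264 gives 2966 = 14P, so P = 211.86 and Y = 2702 − 5P = 1642.71.
Y = 1642.71 is below potential 1707; expectations adjust and SRAS shifts right until Y = 1707.
Long run: on the new AD curve, 1707 = 2702 − 5P gives P = 199.00.

Short run: P = 211.86, Y = 1642.71. Long run: P = 199.00.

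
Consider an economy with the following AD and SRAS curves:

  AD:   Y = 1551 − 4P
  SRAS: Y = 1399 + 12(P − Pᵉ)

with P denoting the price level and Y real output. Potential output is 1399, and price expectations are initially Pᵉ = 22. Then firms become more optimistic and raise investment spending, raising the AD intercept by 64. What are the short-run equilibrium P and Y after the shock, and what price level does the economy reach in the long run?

AD shifts right: new AD is Y = 1615 − 4P. With Pᵉ = 22, SRAS is Y = 1135 + 12P.
Short run: 1615 − 4P = 1135 + 12P gives 480 = 16P, so P = 30 and Y = 1615 − 4·30 = 1495.
Y = 1495 is above potential 1399; expectations adjust and SRAS shifts left until Y = 1399.
Long run: on the new AD curve, 1399 = 1615 − 4P gives P = 54.

Short run: P = 30, Y = 1495. Long run: P = 54.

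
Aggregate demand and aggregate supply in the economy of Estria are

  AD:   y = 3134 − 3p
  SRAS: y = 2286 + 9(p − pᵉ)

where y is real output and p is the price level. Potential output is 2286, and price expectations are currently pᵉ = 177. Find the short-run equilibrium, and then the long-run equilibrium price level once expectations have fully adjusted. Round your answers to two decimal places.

Short run: with pᵉ = 177, SRAS is y = 693 + 9p. Setting AD = SRAS gives 2441 = 12p, so p = 203.42 and y = 3134 − 3p = 2523.75.
Output 2523.75 is above potential 2286, so over time expected prices rise and SRAS shifts left until y returns to 2286.
Long run: y = 2286 on the AD curve gives 2286 = 3134 − 3p, so p = 282.67.

Short run: p = 203.42, y = 2523.75. Long run: p = 282.67.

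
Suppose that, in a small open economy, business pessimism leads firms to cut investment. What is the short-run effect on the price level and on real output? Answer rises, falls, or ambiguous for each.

This is a negative demand shock: AD shifts left.
Moving along the upward-sloping SRAS curve, P falls and Y falls.

Price level: falls; output: falls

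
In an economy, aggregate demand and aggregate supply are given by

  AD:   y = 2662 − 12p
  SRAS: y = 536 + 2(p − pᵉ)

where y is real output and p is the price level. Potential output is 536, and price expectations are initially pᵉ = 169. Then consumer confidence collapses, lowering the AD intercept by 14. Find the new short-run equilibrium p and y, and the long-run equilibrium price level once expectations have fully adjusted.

Short run: p = 175, y = 548. Long run: p = 176.

AD shifts left: new AD is y = 2648 − 12p. With pᵉ = 169, SRAS is y = 198 + 2p.
Short run: 2648 − 12p = 198 + 2p gives 2450 = 14p, so p = 175 and y = 2648 − 12·175 = 548.
y = 548 is above potential 536; expectations adjust and SRAS shifts left until y = 536.
Long run: on the new AD curve, 536 = 2648 − 12p gives p = 176.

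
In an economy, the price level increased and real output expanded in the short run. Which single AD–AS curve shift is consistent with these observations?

AD shifted right

P rose and Y rose. An AD shift moves P and Y in the same direction; an SRAS shift moves them in opposite directions.
Here P and Y moved in the same direction, so the AD curve shifted.
Since Y rose, AD shifted right.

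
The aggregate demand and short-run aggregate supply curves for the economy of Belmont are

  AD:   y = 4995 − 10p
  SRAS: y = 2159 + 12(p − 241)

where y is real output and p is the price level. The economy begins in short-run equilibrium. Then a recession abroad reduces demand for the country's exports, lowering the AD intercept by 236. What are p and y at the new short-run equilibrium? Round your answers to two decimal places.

p = 249.64, y = 2262.64

This is a negative demand shock: AD shifts left.
New AD: y = 4759 − 10p.
SRAS can be written y = 12p − 733.
Set AD = SRAS: 4759 − 10p = 12p − 733, so 5492 = 22p and p = 249.64.
Substituting into AD, y = 2262.64.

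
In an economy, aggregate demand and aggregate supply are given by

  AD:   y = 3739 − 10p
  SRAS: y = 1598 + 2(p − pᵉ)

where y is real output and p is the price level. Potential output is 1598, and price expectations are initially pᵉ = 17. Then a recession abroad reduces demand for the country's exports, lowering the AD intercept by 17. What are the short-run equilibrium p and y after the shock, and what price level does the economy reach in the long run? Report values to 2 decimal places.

AD shifts left: new AD is y = 3722 − 10p. With pᵉ = 17, SRAS is y = 1564 + 2p.
Short run: 3722 − 10p = 1564 + 2p gives 2158 = 12p, so p = 179.83 and y = 3722 − 10p = 1923.67.
y = 1923.67 is above potential 1598; expectations adjust and SRAS shifts left until y = 1598.
Long run: on the new AD curve, 1598 = 3722 − 10p gives p = 212.40.

Short run: p = 179.83, y = 1923.67. Long run: p = 212.40.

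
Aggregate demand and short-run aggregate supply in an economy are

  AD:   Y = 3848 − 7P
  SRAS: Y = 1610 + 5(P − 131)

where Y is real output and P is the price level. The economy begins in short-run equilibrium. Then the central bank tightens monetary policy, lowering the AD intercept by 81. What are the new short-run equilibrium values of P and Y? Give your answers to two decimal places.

P = 234.33, Y = 2126.67

This is a negative demand shock: AD shifts left.
New AD: Y = 3767 − 7P.
SRAS can be written Y = 955 + 5P.
Set AD = SRAS: 3767 − 7P = 955 + 5P, so 2812 = 12P and P = 234.33.
Substituting into AD, Y = 2126.67.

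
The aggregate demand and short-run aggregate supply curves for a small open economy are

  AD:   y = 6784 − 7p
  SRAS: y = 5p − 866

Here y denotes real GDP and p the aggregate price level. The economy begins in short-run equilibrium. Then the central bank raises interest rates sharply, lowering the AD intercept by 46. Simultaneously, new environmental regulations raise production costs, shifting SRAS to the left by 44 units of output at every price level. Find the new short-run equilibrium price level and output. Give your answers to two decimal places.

p = 637.33, y = 2276.67

After both shocks: AD is y = 6738 − 7p and SRAS is y = 5p − 910.
Setting them equal: 7648 = 12p, so p = 637.33.
Substituting into AD, y = 2276.67.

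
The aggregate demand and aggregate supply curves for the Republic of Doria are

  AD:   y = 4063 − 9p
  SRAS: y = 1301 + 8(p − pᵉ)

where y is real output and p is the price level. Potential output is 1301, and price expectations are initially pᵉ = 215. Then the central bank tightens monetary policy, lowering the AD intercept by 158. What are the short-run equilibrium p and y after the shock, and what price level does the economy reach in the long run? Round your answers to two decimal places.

Short run: p = 254.35, y = 1615.82. Long run: p = 289.33.

AD shifts left: new AD is y = 3905 − 9p. With pᵉ = 215, SRAS is y = 8p − 419.
Short run: 3905 − 9p = 8p − 419 gives 4324 = 17p, so p = 254.35 and y = 3905 − 9p = 1615.82.
y = 1615.82 is above potential 1301; expectations adjust and SRAS shifts left until y = 1301.
Long run: on the new AD curve, 1301 = 3905 − 9p gives p = 289.33.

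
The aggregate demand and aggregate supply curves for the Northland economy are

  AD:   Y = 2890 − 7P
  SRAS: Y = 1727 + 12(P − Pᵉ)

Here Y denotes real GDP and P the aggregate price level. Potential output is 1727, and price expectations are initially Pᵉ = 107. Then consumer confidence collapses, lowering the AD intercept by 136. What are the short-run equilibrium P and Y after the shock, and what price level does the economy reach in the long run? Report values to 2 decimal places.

AD shifts left: new AD is Y = 2754 − 7P. With Pᵉ = 107, SRAS is Y = 443 + 12P.
Short run: 2754 − 7P = 443 + 12P gives 2311 = 19P, so P = 121.63 and Y = 2754 − 7P = 1902.58.
Y = 1902.58 is above potential 1727; expectations adjust and SRAS shifts left until Y = 1727.
Long run: on the new AD curve, 1727 = 2754 − 7P gives P = 146.71.

Short run: P = 121.63, Y = 1902.58. Long run: P = 146.71.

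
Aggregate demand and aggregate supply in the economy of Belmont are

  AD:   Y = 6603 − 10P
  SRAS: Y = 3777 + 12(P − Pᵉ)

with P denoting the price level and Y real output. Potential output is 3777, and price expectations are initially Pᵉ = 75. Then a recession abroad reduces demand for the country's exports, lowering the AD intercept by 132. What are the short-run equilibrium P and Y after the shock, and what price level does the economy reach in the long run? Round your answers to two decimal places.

Short run: P = 163.36, Y = 4837.36. Long run: P = 269.40.

AD shifts left: new AD is Y = 6471 − 10P. With Pᵉ = 75, SRAS is Y = 2877 + 12P.
Short run: 6471 − 10P = 2877 + 12P gives 3594 = 22P, so P = 163.36 and Y = 6471 − 10P = 4837.36.
Y = 4837.36 is above potential 3777; expectations adjust and SRAS shifts left until Y = 3777.
Long run: on the new AD curve, 3777 = 6471 − 10P gives P = 269.40.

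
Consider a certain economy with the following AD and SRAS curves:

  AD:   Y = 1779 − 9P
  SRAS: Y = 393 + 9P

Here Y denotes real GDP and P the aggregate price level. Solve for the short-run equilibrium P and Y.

P = 77, Y = 1086

Set AD = SRAS: 1779 − 9P = 393 + 9P, so 1386 = 18P and P = 77.
Then Y = 1779 − 9·77 = 1086.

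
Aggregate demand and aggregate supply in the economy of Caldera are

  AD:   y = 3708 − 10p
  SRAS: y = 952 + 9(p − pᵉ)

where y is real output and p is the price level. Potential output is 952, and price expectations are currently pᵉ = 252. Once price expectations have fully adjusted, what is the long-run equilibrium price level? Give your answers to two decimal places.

Long-run p = 275.60

Short run: with pᵉ = 252, SRAS is y = 9p − 1316. Setting AD = SRAS gives 5024 = 19p, so p = 264.42 and y = 3708 − 10p = 1063.79.
Output 1063.79 is above potential 952, so over time expected prices rise and SRAS shifts left until y returns to 952.
Long run: y = 952 on the AD curve gives 952 = 3708 − 10p, so p = 275.60.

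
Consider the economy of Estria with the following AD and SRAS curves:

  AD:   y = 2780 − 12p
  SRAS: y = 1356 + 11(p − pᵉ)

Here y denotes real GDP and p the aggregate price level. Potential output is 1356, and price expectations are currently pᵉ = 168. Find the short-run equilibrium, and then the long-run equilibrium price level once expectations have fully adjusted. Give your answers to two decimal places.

Short run: with pᵉ = 168, SRAS is y = 11p − 492. Setting AD = SRAS gives 3272 = 23p, so p = 142.26 and y = 2780 − 12p = 1072.87.
Output 1072.87 is below potential 1356, so over time expected prices fall and SRAS shifts right until y returns to 1356.
Long run: y = 1356 on the AD curve gives 1356 = 2780 − 12p, so p = 118.67.

Short run: p = 142.26, y = 1072.87. Long run: p = 118.67.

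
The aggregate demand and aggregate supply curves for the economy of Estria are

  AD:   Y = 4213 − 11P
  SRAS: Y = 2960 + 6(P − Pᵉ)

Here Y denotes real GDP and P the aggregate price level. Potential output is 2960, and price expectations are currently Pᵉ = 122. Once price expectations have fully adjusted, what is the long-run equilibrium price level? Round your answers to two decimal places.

Short run: with Pᵉ = 122, SRAS is Y = 2228 + 6P. Setting AD = SRAS gives 1985 = 17P, so P = 116.76 and Y = 4213 − 11P = 2928.59.
Output 2928.59 is below potential 2960, so over time expected prices fall and SRAS shifts right until Y returns to 2960.
Long run: Y = 2960 on the AD curve gives 2960 = 4213 − 11P, so P = 113.91.

Long-run P = 113.91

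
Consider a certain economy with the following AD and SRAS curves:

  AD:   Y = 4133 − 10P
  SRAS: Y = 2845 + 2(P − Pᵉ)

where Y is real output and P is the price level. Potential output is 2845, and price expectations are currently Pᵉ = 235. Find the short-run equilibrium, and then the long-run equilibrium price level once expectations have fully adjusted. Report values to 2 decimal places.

Short run: with Pᵉ = 235, SRAS is Y = 2375 + 2P. Setting AD = SRAS gives 1758 = 12P, so P = 146.50 and Y = 4133 − 10P = 2668.00.
Output 2668.00 is below potential 2845, so over time expected prices fall and SRAS shifts right until Y returns to 2845.
Long run: Y = 2845 on the AD curve gives 2845 = 4133 − 10P, so P = 128.80.

Short run: P = 146.50, Y = 2668.00. Long run: P = 128.80.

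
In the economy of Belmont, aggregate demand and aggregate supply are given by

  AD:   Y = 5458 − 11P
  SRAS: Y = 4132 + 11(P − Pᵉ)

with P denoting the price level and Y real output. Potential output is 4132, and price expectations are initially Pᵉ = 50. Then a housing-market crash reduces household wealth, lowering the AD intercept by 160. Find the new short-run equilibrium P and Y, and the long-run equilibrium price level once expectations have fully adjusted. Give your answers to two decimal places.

Short run: P = 78.00, Y = 4440.00. Long run: P = 106.00.

AD shifts left: new AD is Y = 5298 − 11P. With Pᵉ = 50, SRAS is Y = 3582 + 11P.
Short run: 5298 − 11P = 3582 + 11P gives 1716 = 22P, so P = 78.00 and Y = 5298 − 11P = 4440.00.
Y = 4440.00 is above potential 4132; expectations adjust and SRAS shifts left until Y = 4132.
Long run: on the new AD curve, 4132 = 5298 − 11P gives P = 106.00.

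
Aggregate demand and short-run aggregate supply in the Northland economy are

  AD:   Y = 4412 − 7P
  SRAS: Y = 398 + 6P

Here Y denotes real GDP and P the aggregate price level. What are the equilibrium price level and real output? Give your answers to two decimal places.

P = 308.77, Y = 2250.62

Set AD = SRAS: 4412 − 7P = 398 + 6P, so 4014 = 13P and P = 308.77.
Substituting into AD, Y = 4412 − 7P = 2250.62.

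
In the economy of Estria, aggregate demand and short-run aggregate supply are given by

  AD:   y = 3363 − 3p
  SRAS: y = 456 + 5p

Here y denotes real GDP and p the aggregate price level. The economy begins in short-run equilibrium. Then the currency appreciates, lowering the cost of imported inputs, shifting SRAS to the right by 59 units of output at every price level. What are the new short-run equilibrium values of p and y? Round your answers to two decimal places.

This is a positive supply shock: SRAS shifts right.
New SRAS: y = 515 + 5p.
Set AD = SRAS: 3363 − 3p = 515 + 5p, so 2848 = 8p and p = 356.00.
Substituting into AD, y = 2295.00.

p = 356.00, y = 2295.00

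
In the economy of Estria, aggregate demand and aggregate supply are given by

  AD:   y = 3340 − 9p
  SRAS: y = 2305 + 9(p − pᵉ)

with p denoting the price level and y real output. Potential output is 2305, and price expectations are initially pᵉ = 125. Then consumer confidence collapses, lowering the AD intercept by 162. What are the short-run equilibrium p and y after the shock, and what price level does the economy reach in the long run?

AD shifts left: new AD is y = 3178 − 9p. With pᵉ = 125, SRAS is y = 1180 + 9p.
Short run: 3178 − 9p = 1180 + 9p gives 1998 = 18p, so p = 111 and y = 3178 − 9·111 = 2179.
y = 2179 is below potential 2305; expectations adjust and SRAS shifts right until y = 2305.
Long run: on the new AD curve, 2305 = 3178 − 9p gives p = 97.

Short run: p = 111, y = 2179. Long run: p = 97.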